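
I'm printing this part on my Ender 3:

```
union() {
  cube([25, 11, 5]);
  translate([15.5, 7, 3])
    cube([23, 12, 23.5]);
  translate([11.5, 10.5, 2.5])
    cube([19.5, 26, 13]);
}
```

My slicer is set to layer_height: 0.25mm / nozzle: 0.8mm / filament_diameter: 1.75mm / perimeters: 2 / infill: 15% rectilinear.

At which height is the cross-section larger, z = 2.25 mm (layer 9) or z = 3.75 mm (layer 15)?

layer 15 (z = 3.75 mm)

Layer 9 (z = 2.25): the cube (footprint 25×11) is included at this height (area 275.00 mm²); the cube at (15.5, 7) is absent (z outside [3, 26.5]); the cube at (11.5, 10.5) does not reach this height (z outside [2.5, 15.5]); Combining (union): only the 25×11 cube is present, so the union is just that shape — area = 275.00 mm². So its area = 275.00 mm². Layer 15 (z = 3.75): the 25×11 cube contributes its full rectangle (area 275.00 mm²); the 23×12 cube at (15.5, 7) contributes its full rectangle (area 276.00 mm²); the 19.5×26 cube at (11.5, 10.5) contributes its full rectangle (area 507.00 mm²); Combining (union): the regions partially overlap — summed areas 1058.00 mm² minus the doubly-counted overlap 171.75 mm² gives 886.25 mm² — area = 886.25 mm². So its area = 886.25 mm². Layer 15 is larger (886.25 vs 275.00 mm²).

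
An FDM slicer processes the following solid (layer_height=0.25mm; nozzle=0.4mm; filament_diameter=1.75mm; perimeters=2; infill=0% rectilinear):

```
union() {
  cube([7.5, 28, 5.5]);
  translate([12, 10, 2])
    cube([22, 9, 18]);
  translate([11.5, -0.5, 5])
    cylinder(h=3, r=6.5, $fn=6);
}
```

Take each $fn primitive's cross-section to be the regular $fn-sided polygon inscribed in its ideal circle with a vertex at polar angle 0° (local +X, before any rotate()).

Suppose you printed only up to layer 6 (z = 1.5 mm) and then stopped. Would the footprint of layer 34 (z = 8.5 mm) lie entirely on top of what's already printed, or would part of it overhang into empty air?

Compare the two slices. At z = 1.5: the cube (footprint 7.5×28) is included at this height (area 210.00 mm²); the cube at (12, 10) does not reach this height (z outside [2, 20]); the cylinder at (11.5, -0.5) is absent (z outside [5, 8]); Combining (union): only the 7.5×28 cube is present, so the union is just that shape — area = 210.00 mm². At z = 8.5: the cube does not reach this height (z outside [0, 5.5]); the 22×9 cube at (12, 10) contributes its full rectangle (area 198.00 mm²); the cylinder at (11.5, -0.5) does not reach this height (z outside [5, 8]); Combining (union): only the 22×9 cube at (12, 10) is present, so the union is just that shape — area = 198.00 mm². Checking containment: at z = 8.5 the cross-section extends beyond the z = 1.5 cross-section by about 198.00 mm².

part overhangs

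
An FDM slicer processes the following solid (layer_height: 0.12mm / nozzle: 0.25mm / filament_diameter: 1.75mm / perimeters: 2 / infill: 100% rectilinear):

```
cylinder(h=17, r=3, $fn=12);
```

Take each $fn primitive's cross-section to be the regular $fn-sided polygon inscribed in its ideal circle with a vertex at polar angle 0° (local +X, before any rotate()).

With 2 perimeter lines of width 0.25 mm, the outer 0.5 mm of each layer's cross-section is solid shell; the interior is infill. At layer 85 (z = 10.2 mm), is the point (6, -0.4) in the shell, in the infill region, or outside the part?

outside

At z = 10.2 mm: the r=3 cylinder gives a regular 12-gon of circumradius 3 (constant along its height). Overall, the cross-section is a single solid region. The nearest boundary edge runs (3.00, 0.00)→(2.60, 1.50); distance from the point to it = 3.03 mm. The point is not inside any of the regions above, so it lies outside the cross-section (3.03 mm from the nearest boundary).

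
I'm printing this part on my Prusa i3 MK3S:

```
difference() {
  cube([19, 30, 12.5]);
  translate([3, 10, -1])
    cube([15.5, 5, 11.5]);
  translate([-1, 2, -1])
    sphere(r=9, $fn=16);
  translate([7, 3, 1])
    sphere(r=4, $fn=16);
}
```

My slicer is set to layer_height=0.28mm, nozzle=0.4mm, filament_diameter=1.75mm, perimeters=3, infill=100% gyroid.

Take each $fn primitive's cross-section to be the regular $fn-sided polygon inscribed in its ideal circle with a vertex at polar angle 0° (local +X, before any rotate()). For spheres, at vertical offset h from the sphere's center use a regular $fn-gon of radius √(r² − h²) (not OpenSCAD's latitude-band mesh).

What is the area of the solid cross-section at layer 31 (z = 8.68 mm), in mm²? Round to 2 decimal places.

At z = 8.68 mm: the cube is present — its section is the full 19×30 rectangle (area 570.00 mm²); the cube at (3, 10) is present — its section is the full 15.5×5 rectangle (area 77.50 mm²); the sphere at (-1, 2) is not intersected at this z (|z−center|=9.680 > r=9); the sphere at (7, 3) is absent (|z−center|=7.680 > r=4); Taking the first minus the rest: starting from the 19×30 cube (570.00 mm²), the 15.5×5 cube at (3, 10) lies wholly inside it (removes its full 77.50 mm² and its 41.00 mm outline becomes a hole wall) — area = 492.50 mm². Overall, the cross-section is one region with 1 hole. Net area = 492.50 mm².

492.50 mm²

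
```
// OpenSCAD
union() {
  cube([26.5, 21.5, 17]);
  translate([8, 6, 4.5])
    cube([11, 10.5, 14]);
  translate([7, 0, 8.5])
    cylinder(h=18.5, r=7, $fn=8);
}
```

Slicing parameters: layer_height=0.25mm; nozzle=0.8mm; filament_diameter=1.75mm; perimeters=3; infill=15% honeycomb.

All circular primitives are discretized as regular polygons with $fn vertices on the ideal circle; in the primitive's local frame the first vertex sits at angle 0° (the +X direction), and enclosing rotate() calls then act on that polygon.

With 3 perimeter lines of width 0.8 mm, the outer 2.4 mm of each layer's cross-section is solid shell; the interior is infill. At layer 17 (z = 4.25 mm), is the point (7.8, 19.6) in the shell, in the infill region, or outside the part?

shell

At z = 4.25 mm: the cube is present — its section is the full 26.5×21.5 rectangle; the cube at (8, 6) is not intersected at this z (z outside [4.5, 18.5]); the cylinder at (7, 0) is absent (z outside [8.5, 27]); Combining (union): only the 26.5×21.5 cube is present, so the union is just that shape — 1 connected region. Overall, the cross-section is a single solid region. The nearest boundary edge runs (26.50, 21.50)→(0.00, 21.50); distance from the point to it = 1.90 mm. The point is inside the cross-section, 1.90 mm from the nearest boundary — within the 2.4 mm shell band (3 × 0.8).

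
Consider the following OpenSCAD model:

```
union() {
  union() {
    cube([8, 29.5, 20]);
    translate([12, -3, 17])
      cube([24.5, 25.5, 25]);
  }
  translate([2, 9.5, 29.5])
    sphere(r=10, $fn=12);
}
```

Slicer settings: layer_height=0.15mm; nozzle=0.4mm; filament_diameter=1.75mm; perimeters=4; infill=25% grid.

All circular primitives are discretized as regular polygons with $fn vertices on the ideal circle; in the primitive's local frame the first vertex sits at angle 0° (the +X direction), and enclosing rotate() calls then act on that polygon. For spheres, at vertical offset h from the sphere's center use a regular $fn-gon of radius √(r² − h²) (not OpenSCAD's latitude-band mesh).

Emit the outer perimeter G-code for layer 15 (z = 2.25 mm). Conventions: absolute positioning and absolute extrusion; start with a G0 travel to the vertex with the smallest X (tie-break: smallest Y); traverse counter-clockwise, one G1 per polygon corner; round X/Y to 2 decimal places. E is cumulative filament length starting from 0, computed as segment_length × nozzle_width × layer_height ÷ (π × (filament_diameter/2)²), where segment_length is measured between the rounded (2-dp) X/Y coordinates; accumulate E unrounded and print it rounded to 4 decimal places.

At z = 2.25 mm: the cube is present — its section is the full 8×29.5 rectangle; the cube at (12, -3) is not intersected at this z (z outside [17, 42]); Combining (union): only the 8×29.5 cube is present, so the union is just that shape — 1 connected region; the sphere at (2, 9.5) does not reach this height (|z−center|=27.250 > r=10); Taking the union: only the result so far is present, so the union is just that shape — 1 connected region. The outline is a single polygon with 4 vertices. Extrusion per mm of travel: 0.4 × 0.15 / (π × 0.875²) = 0.024945. Accumulating E over each segment gives final E = 1.8709.

G0 X0.00 Y0.00 Z2.25
G1 X8.00 Y0.00 E0.1996
G1 X8.00 Y29.50 E0.9354
G1 X0.00 Y29.50 E1.1350
G1 X0.00 Y0.00 E1.8709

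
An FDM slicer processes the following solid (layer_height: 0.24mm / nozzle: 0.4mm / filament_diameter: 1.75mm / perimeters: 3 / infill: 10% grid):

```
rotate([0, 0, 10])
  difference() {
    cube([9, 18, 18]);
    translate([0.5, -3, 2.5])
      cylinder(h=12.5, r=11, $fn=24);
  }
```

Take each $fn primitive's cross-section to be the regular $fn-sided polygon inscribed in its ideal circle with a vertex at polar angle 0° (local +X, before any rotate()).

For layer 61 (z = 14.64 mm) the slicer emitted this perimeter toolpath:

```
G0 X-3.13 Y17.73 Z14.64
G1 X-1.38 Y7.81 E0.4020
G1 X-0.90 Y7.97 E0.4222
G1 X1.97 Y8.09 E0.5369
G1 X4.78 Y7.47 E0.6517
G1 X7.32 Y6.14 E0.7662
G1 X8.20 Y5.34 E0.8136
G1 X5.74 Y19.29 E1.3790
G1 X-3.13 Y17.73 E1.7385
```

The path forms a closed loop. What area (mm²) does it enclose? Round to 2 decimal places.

Apply the shoelace formula to the sequence of (X, Y) vertices; enclosed area = 101.10 mm².

101.10 mm²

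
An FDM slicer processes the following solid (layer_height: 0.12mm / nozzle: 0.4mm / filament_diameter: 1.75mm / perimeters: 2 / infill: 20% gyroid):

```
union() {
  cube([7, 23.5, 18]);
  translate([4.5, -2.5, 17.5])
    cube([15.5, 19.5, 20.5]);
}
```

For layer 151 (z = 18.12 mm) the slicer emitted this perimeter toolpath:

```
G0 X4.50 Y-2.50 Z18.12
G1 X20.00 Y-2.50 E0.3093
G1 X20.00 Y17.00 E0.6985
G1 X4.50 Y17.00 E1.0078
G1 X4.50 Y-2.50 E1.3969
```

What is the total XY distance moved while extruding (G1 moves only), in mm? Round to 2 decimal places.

Sum the Euclidean lengths of each G1 segment: total = 70.00 mm.

70.00 mm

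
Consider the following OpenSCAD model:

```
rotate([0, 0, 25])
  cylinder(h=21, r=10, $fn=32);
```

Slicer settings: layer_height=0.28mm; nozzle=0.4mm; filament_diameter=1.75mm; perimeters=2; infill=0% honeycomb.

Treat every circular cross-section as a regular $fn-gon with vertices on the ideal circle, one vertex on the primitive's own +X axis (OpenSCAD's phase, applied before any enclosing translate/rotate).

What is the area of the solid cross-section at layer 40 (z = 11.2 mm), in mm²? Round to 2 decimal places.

312.14 mm²

At z = 11.2 mm: the cylinder: section is a regular 32-gon, circumradius r=10 (area = (32/2)·10.000²·sin(360°/32) = 312.14 mm²); (whole slice rotated 25° about Z — lengths, areas and connectivity unchanged). Overall, the cross-section is a single solid region. Net area = 312.14 mm².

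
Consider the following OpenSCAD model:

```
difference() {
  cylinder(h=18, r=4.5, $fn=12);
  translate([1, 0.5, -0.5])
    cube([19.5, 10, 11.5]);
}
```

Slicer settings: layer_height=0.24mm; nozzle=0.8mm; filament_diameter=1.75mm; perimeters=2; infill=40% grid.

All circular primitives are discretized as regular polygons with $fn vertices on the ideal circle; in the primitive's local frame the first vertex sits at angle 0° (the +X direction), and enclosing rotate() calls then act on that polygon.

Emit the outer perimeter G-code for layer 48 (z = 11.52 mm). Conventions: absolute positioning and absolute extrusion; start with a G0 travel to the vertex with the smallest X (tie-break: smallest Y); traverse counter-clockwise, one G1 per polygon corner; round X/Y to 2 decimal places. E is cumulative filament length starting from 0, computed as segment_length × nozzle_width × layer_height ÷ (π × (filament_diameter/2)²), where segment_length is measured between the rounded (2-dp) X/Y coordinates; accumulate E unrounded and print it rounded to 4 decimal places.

G0 X-4.50 Y0.00 Z11.52
G1 X-3.90 Y-2.25 E0.1859
G1 X-2.25 Y-3.90 E0.3721
G1 X0.00 Y-4.50 E0.5580
G1 X2.25 Y-3.90 E0.7439
G1 X3.90 Y-2.25 E0.9302
G1 X4.50 Y0.00 E1.1161
G1 X3.90 Y2.25 E1.3019
G1 X2.25 Y3.90 E1.4882
G1 X0.00 Y4.50 E1.6741
G1 X-2.25 Y3.90 E1.8600
G1 X-3.90 Y2.25 E2.0462
G1 X-4.50 Y0.00 E2.2321

At z = 11.52 mm: the r=4.5 cylinder gives a regular 12-gon of circumradius 4.5 (constant along its height); the cube at (1, 0.5) is absent (z outside [-0.5, 11]); After the difference (first − rest): none of the subtracted shapes is present at this height, so the r=4.5 cylinder is unchanged — 1 connected region. The outline is a single polygon with 12 vertices. Extrusion per mm of travel: 0.8 × 0.24 / (π × 0.875²) = 0.079824. Accumulating E over each segment gives final E = 2.2321.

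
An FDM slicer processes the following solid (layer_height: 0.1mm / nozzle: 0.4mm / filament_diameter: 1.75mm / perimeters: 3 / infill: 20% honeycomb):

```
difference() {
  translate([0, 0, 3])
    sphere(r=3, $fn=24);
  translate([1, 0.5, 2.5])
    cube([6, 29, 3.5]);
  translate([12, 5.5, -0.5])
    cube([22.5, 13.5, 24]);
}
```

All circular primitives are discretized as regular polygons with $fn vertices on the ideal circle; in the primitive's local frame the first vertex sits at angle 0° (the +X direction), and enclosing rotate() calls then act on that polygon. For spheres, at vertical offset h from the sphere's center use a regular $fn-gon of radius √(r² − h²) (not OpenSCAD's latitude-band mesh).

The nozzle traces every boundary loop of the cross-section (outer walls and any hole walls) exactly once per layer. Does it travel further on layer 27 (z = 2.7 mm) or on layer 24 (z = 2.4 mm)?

Layer 27 (z = 2.7): the r=3 sphere contributes a regular 24-gon of circumradius √(3²−0.3²) = 2.985 (perimeter = 2·24·2.985·sin(180°/24) = 18.70 mm); the 6×29 cube at (1, 0.5) contributes its full rectangle (perimeter 70.00 mm); the cube at (12, 5.5) is present — its section is the full 22.5×13.5 rectangle (perimeter 72.00 mm); Subtracting the remaining from the first: starting from the r=3 sphere, the 6×29 cube at (1, 0.5) partially overlaps it — only the 3.03 mm² overlap (of its 174.00 mm²) is removed, clipping the outline; the 22.5×13.5 cube at (12, 5.5) misses the remaining region (no effect) — boundary = 19.76 mm. So its perimeter = 19.76 mm. Layer 24 (z = 2.4): the r=3 sphere contributes a regular 24-gon of circumradius √(3²−0.6²) = 2.939 (perimeter = 2·24·2.939·sin(180°/24) = 18.42 mm); the cube at (1, 0.5) is absent (z outside [2.5, 6]); the cube at (12, 5.5) (footprint 22.5×13.5) is included at this height (perimeter 72.00 mm); Taking the first minus the rest: starting from the r=3 sphere, the 22.5×13.5 cube at (12, 5.5) misses the remaining region (no effect) — boundary = 18.42 mm. So its perimeter = 18.42 mm. Layer 27 is larger (19.76 vs 18.42 mm).

layer 27 (z = 2.7 mm)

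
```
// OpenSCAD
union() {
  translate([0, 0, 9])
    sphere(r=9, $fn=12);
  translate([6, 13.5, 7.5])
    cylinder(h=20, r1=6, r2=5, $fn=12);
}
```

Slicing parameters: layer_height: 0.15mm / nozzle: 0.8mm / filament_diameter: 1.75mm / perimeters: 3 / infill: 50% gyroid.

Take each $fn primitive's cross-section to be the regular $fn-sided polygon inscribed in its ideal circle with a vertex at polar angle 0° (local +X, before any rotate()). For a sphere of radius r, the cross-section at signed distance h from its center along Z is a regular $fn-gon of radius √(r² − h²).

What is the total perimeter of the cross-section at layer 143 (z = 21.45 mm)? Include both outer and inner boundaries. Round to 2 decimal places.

32.94 mm

At z = 21.45 mm: the sphere does not reach this height (|z−center|=12.450 > r=9); the cone at (6, 13.5): at t=0.698 of its height the radius interpolates to r₁+(r₂−r₁)t = 5.303, giving a regular 12-gon of that circumradius (perimeter = 2·12·5.303·sin(180°/12) = 32.94 mm); Merging all regions: only the cone at (6, 13.5) is present, so the union is just that shape — boundary = 32.94 mm. Overall, the cross-section is a single solid region. Total boundary length (outer) = 32.94 mm.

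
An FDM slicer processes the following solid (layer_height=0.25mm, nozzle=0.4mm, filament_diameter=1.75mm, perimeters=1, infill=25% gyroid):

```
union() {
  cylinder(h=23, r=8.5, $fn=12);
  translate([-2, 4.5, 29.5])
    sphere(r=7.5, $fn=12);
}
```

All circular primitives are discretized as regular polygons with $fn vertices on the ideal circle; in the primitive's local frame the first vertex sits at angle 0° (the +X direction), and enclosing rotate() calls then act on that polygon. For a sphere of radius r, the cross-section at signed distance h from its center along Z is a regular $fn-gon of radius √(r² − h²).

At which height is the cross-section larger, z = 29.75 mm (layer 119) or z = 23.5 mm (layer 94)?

layer 119 (z = 29.75 mm)

Layer 119 (z = 29.75): the cylinder does not reach this height (z outside [0, 23]); the r=7.5 sphere at (-2, 4.5) slices to a regular 12-gon of circumradius 7.496 (√(r²−h²) with h=0.25 from center) (area = (12/2)·7.496²·sin(360°/12) = 168.56 mm²); Merging all regions: only the r=7.5 sphere at (-2, 4.5) is present, so the union is just that shape — area = 168.56 mm². So its area = 168.56 mm². Layer 94 (z = 23.5): the cylinder does not reach this height (z outside [0, 23]); the r=7.5 sphere at (-2, 4.5) contributes a regular 12-gon of circumradius √(7.5²−6²) = 4.500 (area = (12/2)·4.500²·sin(360°/12) = 60.75 mm²); Combining (union): only the r=7.5 sphere at (-2, 4.5) is present, so the union is just that shape — area = 60.75 mm². So its area = 60.75 mm². Layer 119 is larger (168.56 vs 60.75 mm²).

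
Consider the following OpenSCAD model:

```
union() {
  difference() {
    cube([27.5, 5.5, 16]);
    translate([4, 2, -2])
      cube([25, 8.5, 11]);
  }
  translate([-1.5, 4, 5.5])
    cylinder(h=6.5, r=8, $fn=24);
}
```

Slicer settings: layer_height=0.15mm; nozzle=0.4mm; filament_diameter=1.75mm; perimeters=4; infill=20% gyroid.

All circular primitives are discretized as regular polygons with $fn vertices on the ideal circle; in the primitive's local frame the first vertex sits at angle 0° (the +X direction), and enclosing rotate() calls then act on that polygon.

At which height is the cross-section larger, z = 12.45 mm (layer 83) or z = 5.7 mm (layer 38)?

Layer 83 (z = 12.45): the cube is present — its section is the full 27.5×5.5 rectangle (area 151.25 mm²); the cube at (4, 2) is absent (z outside [-2, 9]); Taking the first minus the rest: none of the subtracted shapes is present at this height, so the 27.5×5.5 cube is unchanged — area = 151.25 mm²; the cylinder at (-1.5, 4) is absent (z outside [5.5, 12]); Merging all regions: only that combined region is present, so the union is just that shape — area = 151.25 mm². So its area = 151.25 mm². Layer 38 (z = 5.7): the 27.5×5.5 cube contributes its full rectangle (area 151.25 mm²); the cube at (4, 2) (footprint 25×8.5) is included at this height (area 212.50 mm²); After the difference (first − rest): starting from the 27.5×5.5 cube (151.25 mm²), the 25×8.5 cube at (4, 2) partially overlaps it — only the 82.25 mm² overlap (of its 212.50 mm²) is removed, clipping the outline — area = 69.00 mm²; the r=8 cylinder at (-1.5, 4) gives a regular 24-gon of circumradius 8 (constant along its height) (area = (24/2)·8.000²·sin(360°/24) = 198.77 mm²); Merging all regions: the regions partially overlap — summed areas 267.77 mm² minus the doubly-counted overlap 25.68 mm² gives 242.09 mm² — area = 242.09 mm². So its area = 242.09 mm². Layer 38 is larger (242.09 vs 151.25 mm²).

layer 38 (z = 5.7 mm)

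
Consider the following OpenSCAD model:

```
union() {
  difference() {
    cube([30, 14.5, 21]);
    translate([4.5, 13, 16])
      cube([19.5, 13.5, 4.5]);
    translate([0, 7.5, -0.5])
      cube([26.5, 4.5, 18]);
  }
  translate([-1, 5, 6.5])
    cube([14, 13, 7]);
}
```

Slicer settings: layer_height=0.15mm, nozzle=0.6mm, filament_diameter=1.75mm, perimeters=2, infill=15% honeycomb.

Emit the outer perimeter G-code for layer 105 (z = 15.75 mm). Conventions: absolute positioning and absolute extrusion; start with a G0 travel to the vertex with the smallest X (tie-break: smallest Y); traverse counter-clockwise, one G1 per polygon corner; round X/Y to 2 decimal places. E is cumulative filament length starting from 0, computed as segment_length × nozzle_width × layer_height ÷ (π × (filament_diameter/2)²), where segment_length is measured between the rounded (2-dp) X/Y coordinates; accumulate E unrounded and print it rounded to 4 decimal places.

G0 X0.00 Y0.00 Z15.75
G1 X30.00 Y0.00 E1.1225
G1 X30.00 Y14.50 E1.6651
G1 X0.00 Y14.50 E2.7876
G1 X0.00 Y12.00 E2.8812
G1 X26.50 Y12.00 E3.8727
G1 X26.50 Y7.50 E4.0411
G1 X0.00 Y7.50 E5.0327
G1 X0.00 Y0.00 E5.3133

At z = 15.75 mm: the cube is present — its section is the full 30×14.5 rectangle; the cube at (4.5, 13) is not intersected at this z (z outside [16, 20.5]); the cube at (0, 7.5) (footprint 26.5×4.5) is included at this height; After the difference (first − rest): starting from the 30×14.5 cube, the 26.5×4.5 cube at (0, 7.5) lies inside it touching the edge (removes its full 119.25 mm²) — 1 connected region; the cube at (-1, 5) is absent (z outside [6.5, 13.5]); Combining (union): only the result so far is present, so the union is just that shape — 1 connected region. The outline is a single polygon with 8 vertices. Extrusion per mm of travel: 0.6 × 0.15 / (π × 0.875²) = 0.037418. Accumulating E over each segment gives final E = 5.3133.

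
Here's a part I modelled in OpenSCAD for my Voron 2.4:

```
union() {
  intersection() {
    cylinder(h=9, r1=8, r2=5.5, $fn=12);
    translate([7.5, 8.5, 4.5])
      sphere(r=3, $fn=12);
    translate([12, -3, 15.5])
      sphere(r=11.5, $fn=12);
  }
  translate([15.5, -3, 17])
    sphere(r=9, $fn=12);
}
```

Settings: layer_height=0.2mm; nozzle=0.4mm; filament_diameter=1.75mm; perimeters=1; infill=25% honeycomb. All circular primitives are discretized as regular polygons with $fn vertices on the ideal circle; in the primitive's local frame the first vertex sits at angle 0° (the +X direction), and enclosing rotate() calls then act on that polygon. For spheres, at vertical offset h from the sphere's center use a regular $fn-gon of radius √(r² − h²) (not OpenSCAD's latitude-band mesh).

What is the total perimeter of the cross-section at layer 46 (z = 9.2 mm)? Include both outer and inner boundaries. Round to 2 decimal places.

27.89 mm

At z = 9.2 mm: the cone does not reach this height (z outside [0, 9]); the sphere at (7.5, 8.5) does not reach this height (|z−center|=4.700 > r=3); the r=11.5 sphere at (12, -3) contributes a regular 12-gon of circumradius √(11.5²−6.3²) = 9.621 (perimeter = 2·12·9.621·sin(180°/12) = 59.76 mm); Taking the intersection: at least one operand is absent at this height, so nothing remains; the r=9 sphere at (15.5, -3) slices to a regular 12-gon of circumradius 4.490 (√(r²−h²) with h=7.8 from center) (perimeter = 2·12·4.490·sin(180°/12) = 27.89 mm); Combining (union): only the r=9 sphere at (15.5, -3) is present, so the union is just that shape — boundary = 27.89 mm. Overall, the cross-section is a single solid region. Total boundary length (outer) = 27.89 mm.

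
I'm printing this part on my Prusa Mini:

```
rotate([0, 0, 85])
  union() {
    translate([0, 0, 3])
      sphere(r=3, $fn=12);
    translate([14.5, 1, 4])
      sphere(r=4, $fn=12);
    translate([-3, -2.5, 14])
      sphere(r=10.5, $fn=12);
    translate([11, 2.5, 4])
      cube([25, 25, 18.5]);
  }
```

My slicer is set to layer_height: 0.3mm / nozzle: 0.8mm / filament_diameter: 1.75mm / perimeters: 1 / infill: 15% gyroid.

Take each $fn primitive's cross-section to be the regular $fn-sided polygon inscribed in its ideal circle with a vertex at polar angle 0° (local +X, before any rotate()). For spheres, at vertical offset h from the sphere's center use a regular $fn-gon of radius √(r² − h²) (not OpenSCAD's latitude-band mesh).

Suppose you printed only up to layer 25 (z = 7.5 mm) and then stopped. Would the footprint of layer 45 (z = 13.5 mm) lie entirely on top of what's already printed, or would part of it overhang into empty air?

Compare the two slices. At z = 7.5: the sphere is absent (|z−center|=4.500 > r=3); the r=4 sphere at (14.5, 1) slices to a regular 12-gon of circumradius 1.936 (√(r²−h²) with h=3.5 from center) (area = (12/2)·1.936²·sin(360°/12) = 11.25 mm²); the r=10.5 sphere at (-3, -2.5) slices to a regular 12-gon of circumradius 8.246 (√(r²−h²) with h=6.5 from center) (area = (12/2)·8.246²·sin(360°/12) = 204.00 mm²); the 25×25 cube at (11, 2.5) contributes its full rectangle (area 625.00 mm²); Taking the union: the regions partially overlap — summed areas 840.25 mm² minus the doubly-counted overlap 0.63 mm² gives 839.62 mm² — area = 839.62 mm²; (whole slice rotated 85° about Z — lengths, areas and connectivity unchanged). At z = 13.5: the sphere does not reach this height (|z−center|=10.500 > r=3); the sphere at (14.5, 1) does not reach this height (|z−center|=9.500 > r=4); the r=10.5 sphere at (-3, -2.5) slices to a regular 12-gon of circumradius 10.488 (√(r²−h²) with h=0.5 from center) (area = (12/2)·10.488²·sin(360°/12) = 330.00 mm²); the cube at (11, 2.5) (footprint 25×25) is included at this height (area 625.00 mm²); Merging all regions: the 2 present regions are separate (no shared area or edge), so areas and boundary lengths simply add and each stays a separate island — area = 955.00 mm²; (rotated 85° about Z; rotation is an isometry so areas/perimeters/island counts are preserved). Checking containment: at z = 13.5 the cross-section extends beyond the z = 7.5 cross-section by about 126.00 mm².

part overhangs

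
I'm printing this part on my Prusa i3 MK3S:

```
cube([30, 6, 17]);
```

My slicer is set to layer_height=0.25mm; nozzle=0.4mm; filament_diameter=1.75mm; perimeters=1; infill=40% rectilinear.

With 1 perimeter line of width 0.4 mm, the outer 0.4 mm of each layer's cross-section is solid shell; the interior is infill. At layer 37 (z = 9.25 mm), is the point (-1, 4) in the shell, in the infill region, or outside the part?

outside

At z = 9.25 mm: the cube (footprint 30×6) is included at this height. Overall, the cross-section is a single solid region. The nearest boundary edge runs (0.00, 6.00)→(0.00, 0.00); distance from the point to it = 1.00 mm. The point is not inside any of the regions above, so it lies outside the cross-section (1.00 mm from the nearest boundary).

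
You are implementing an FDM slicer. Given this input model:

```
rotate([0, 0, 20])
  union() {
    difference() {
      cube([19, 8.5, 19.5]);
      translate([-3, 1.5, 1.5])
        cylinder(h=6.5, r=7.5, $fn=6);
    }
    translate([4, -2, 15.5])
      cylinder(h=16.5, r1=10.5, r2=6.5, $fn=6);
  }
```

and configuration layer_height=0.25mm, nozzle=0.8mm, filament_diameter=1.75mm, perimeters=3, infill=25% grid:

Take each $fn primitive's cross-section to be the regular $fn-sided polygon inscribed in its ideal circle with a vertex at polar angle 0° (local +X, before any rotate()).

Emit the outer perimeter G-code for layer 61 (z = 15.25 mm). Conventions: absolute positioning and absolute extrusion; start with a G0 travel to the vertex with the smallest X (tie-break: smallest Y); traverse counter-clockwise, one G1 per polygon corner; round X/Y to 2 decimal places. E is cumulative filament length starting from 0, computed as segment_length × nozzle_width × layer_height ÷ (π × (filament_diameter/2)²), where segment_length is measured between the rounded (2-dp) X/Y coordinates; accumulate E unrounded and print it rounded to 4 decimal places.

G0 X-2.91 Y7.99 Z15.25
G1 X0.00 Y0.00 E0.7071
G1 X17.85 Y6.50 E2.2866
G1 X14.95 Y14.49 E2.9934
G1 X-2.91 Y7.99 E4.5738

At z = 15.25 mm: the cube (footprint 19×8.5) is included at this height; the cylinder at (-3, 1.5) is absent (z outside [1.5, 8]); After the difference (first − rest): none of the subtracted shapes is present at this height, so the 19×8.5 cube is unchanged — 1 connected region; the cone at (4, -2) is absent (z outside [15.5, 32]); Taking the union: only that combined region is present, so the union is just that shape — 1 connected region; (rotated 20° about Z; rotation is an isometry so areas/perimeters/island counts are preserved). The outline is a single polygon with 4 vertices. Extrusion per mm of travel: 0.8 × 0.25 / (π × 0.875²) = 0.083150. Accumulating E over each segment gives final E = 4.5738.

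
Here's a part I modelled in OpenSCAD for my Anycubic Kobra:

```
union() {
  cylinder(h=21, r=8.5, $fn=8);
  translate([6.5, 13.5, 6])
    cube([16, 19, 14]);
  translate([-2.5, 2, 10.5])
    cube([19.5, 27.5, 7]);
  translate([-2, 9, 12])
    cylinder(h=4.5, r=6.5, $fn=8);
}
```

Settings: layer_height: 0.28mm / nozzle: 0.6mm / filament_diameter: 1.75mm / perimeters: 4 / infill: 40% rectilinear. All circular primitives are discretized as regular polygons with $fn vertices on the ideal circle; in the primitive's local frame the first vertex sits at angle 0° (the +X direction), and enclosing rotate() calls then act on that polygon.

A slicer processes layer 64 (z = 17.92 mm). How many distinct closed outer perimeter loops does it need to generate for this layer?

At z = 17.92 mm: the r=8.5 cylinder gives a regular 8-gon of circumradius 8.5 (constant along its height); the cube at (6.5, 13.5) (footprint 16×19) is included at this height; the cube at (-2.5, 2) does not reach this height (z outside [10.5, 17.5]); the cylinder at (-2, 9) is not intersected at this z (z outside [12, 16.5]); Taking the union: the 2 present regions are separate (no shared area or edge), so areas and boundary lengths simply add and each stays a separate island — 2 connected regions. The result has 2 disconnected regions.

2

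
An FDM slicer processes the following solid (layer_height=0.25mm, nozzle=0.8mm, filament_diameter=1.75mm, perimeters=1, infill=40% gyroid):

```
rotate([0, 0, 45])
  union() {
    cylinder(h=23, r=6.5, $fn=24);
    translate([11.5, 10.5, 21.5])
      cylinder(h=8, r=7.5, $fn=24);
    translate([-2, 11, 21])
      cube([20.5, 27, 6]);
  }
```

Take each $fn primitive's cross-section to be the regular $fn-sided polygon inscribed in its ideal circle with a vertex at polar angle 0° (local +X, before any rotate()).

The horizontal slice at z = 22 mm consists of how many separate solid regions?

At z = 22 mm: the r=6.5 cylinder gives a regular 24-gon of circumradius 6.5 (constant along its height); the cylinder at (11.5, 10.5): section is a regular 24-gon, circumradius r=7.5; the 20.5×27 cube at (-2, 11) contributes its full rectangle; Merging all regions: the regions partially overlap (shared area 79.32 mm²), so overlapping operands fuse into one piece — 2 connected regions; (rotated 45° about Z; rotation is an isometry so areas/perimeters/island counts are preserved). The result has 2 disconnected regions.

2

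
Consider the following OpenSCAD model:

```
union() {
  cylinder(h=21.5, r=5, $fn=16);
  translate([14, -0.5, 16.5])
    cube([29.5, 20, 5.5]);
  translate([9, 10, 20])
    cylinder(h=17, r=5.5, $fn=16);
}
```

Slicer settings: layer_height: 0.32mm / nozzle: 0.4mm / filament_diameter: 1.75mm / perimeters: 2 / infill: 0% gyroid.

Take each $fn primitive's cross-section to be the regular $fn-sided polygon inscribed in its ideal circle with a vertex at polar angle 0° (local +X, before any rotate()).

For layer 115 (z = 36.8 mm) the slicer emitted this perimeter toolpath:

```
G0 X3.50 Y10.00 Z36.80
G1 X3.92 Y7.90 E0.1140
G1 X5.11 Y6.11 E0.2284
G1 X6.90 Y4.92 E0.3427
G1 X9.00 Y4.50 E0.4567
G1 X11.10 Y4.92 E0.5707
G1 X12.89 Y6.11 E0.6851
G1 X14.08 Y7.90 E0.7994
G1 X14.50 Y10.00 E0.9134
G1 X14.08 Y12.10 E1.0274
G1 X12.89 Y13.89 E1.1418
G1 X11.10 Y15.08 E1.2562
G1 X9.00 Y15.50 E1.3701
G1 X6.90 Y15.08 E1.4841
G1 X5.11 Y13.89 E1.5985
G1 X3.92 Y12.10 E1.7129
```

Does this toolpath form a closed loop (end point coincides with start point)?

no

Start point (G0): (3.50, 10.00). End point (last G1): the path does not return to the start — open.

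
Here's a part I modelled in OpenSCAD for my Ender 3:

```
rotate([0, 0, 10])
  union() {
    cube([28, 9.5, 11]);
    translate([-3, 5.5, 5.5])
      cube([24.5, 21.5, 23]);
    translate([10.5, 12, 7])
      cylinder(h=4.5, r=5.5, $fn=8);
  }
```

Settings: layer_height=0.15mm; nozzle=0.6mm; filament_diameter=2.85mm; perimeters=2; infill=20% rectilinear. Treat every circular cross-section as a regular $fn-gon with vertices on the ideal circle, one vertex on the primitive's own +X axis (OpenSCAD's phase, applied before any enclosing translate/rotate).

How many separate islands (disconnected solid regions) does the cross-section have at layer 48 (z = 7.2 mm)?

At z = 7.2 mm: the cube (footprint 28×9.5) is included at this height; the 24.5×21.5 cube at (-3, 5.5) contributes its full rectangle; the r=5.5 cylinder at (10.5, 12) contributes a regular 8-gon of circumradius 5.5; Merging all regions: the regions partially overlap (shared area 171.56 mm²), so overlapping operands fuse into one piece — 1 connected region; (whole slice rotated 10° about Z — lengths, areas and connectivity unchanged). Overall, the cross-section is a single solid region. Island count = 1.

1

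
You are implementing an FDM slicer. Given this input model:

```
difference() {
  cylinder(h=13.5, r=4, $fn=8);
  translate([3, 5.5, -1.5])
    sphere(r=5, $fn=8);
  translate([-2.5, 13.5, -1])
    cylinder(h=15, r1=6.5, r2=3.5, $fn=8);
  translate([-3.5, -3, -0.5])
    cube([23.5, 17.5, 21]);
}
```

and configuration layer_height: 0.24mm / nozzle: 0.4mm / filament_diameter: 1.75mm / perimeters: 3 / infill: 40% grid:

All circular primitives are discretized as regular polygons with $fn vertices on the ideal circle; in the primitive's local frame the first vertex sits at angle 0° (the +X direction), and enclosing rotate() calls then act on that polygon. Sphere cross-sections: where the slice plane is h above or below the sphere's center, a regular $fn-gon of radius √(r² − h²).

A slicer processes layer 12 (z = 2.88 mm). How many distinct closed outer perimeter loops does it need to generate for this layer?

At z = 2.88 mm: the r=4 cylinder gives a regular 8-gon of circumradius 4 (constant along its height); the r=5 sphere at (3, 5.5) contributes a regular 8-gon of circumradius √(5²−4.38²) = 2.412; the cone at (-2.5, 13.5): at t=0.259 of its height the radius interpolates to r₁+(r₂−r₁)t = 5.724, giving a regular 8-gon of that circumradius; the cube at (-3.5, -3) is present — its section is the full 23.5×17.5 rectangle; After the difference (first − rest): starting from the r=4 cylinder, the r=5 sphere at (3, 5.5) misses the remaining region (no effect); the cone at (-2.5, 13.5) misses the remaining region (no effect); the 23.5×17.5 cube at (-3.5, -3) partially overlaps it — only the 42.24 mm² overlap (of its 411.25 mm²) is removed, clipping the outline — 2 connected regions. The result has 2 disconnected regions.

2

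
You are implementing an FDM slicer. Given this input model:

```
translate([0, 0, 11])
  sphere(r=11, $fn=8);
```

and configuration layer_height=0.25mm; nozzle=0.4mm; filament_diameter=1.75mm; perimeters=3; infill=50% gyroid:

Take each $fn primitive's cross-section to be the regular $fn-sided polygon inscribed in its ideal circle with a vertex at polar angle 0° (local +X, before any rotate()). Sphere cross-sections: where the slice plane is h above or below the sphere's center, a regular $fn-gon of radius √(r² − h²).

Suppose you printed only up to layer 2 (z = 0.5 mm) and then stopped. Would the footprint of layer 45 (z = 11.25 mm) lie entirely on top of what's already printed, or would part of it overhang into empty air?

Compare the two slices. At z = 0.5: the r=11 sphere contributes a regular 8-gon of circumradius √(11²−10.5²) = 3.279 (area = (8/2)·3.279²·sin(360°/8) = 30.41 mm²). At z = 11.25: the r=11 sphere slices to a regular 8-gon of circumradius 10.997 (√(r²−h²) with h=0.25 from center) (area = (8/2)·10.997²·sin(360°/8) = 342.06 mm²). Checking containment: at z = 11.25 the cross-section extends beyond the z = 0.5 cross-section by about 311.66 mm².

part overhangs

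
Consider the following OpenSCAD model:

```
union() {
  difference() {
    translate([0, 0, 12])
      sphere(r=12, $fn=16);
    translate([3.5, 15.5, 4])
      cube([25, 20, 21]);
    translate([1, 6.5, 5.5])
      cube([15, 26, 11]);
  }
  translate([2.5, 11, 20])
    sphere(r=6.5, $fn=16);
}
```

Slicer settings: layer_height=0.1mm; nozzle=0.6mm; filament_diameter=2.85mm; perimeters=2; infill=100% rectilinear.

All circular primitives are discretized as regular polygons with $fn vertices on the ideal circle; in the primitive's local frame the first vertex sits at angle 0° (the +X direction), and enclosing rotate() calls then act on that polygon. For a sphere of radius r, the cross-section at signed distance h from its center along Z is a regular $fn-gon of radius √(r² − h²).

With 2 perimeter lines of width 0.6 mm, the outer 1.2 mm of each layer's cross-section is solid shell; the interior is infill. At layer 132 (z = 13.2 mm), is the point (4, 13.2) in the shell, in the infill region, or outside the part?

outside

At z = 13.2 mm: the sphere: section is a regular 16-gon, circumradius = √(r²−h²) = √(12²−1.2²) = 11.940; the cube at (3.5, 15.5) (footprint 25×20) is included at this height; the cube at (1, 6.5) (footprint 15×26) is included at this height; Taking the first minus the rest: starting from the r=12 sphere, the 25×20 cube at (3.5, 15.5) misses the remaining region (no effect); the 15×26 cube at (1, 6.5) partially overlaps it — only the 31.24 mm² overlap (of its 390.00 mm²) is removed, clipping the outline — 1 connected region; the sphere at (2.5, 11) is absent (|z−center|=6.800 > r=6.5); Combining (union): only that combined region is present, so the union is just that shape — 1 connected region. Overall, the cross-section is a single solid region. The nearest boundary edge runs (0.00, 11.94)→(1.00, 11.74); distance from the point to it = 3.34 mm. The point is not inside any of the regions above, so it lies outside the cross-section (3.34 mm from the nearest boundary).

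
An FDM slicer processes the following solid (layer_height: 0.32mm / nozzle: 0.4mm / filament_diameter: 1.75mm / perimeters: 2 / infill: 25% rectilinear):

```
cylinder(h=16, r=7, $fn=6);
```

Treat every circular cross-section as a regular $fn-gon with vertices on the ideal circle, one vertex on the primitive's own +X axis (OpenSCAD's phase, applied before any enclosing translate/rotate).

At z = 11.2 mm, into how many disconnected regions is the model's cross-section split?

At z = 11.2 mm: the cylinder: section is a regular 6-gon, circumradius r=7. The result has 1 disconnected region.

1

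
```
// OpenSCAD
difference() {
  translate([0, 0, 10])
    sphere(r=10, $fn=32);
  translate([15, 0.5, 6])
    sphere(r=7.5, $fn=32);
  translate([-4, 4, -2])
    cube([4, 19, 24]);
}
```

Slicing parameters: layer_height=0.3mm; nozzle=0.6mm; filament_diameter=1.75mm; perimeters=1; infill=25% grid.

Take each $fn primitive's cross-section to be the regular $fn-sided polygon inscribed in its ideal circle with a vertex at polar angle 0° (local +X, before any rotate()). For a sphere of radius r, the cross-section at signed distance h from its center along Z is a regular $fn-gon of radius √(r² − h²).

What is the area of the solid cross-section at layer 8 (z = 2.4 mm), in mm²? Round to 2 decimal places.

123.69 mm²

At z = 2.4 mm: the r=10 sphere slices to a regular 32-gon of circumradius 6.499 (√(r²−h²) with h=7.6 from center) (area = (32/2)·6.499²·sin(360°/32) = 131.85 mm²); the r=7.5 sphere at (15, 0.5) contributes a regular 32-gon of circumradius √(7.5²−3.6²) = 6.580 (area = (32/2)·6.580²·sin(360°/32) = 135.13 mm²); the 4×19 cube at (-4, 4) contributes its full rectangle (area 76.00 mm²); Subtracting the remaining from the first: starting from the r=10 sphere (131.85 mm²), the r=7.5 sphere at (15, 0.5) misses the remaining region (no effect); the 4×19 cube at (-4, 4) partially overlaps it — only the 8.16 mm² overlap (of its 76.00 mm²) is removed, clipping the outline — area = 123.69 mm². Overall, the cross-section is a single solid region. Net area = 123.69 mm².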